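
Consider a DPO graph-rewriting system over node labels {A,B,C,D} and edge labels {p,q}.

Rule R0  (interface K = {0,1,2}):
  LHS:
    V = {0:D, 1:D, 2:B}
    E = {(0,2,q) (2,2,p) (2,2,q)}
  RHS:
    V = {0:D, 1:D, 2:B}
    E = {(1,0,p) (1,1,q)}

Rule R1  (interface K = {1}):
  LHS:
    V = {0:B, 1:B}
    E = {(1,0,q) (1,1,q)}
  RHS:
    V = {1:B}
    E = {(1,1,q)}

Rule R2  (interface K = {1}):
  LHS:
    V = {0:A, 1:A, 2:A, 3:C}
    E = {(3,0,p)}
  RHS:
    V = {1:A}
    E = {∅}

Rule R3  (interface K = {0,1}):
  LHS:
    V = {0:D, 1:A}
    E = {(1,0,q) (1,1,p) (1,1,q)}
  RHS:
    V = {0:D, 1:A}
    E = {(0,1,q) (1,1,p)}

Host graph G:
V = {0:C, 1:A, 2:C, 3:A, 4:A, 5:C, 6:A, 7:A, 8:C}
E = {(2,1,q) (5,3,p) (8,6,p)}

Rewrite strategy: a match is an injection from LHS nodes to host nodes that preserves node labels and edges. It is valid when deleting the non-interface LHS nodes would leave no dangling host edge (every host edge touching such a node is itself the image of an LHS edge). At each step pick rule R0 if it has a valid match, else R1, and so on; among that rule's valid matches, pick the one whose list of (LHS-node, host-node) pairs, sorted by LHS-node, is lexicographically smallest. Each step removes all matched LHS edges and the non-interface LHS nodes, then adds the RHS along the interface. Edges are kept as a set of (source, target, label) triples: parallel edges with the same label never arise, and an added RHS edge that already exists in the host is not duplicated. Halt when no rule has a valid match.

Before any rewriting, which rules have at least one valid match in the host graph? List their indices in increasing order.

R0: no valid match — LHS pattern not found
R1: no valid match — LHS pattern not found
R2: 12 valid matches — {0↦3, 1↦1, 2↦4, 3↦5}, {0↦3, 1↦1, 2↦7, 3↦5}, {0↦3, 1↦4, 2↦7, 3↦5} (+9 more)
R3: no valid match — LHS pattern not found

Answer: [R2]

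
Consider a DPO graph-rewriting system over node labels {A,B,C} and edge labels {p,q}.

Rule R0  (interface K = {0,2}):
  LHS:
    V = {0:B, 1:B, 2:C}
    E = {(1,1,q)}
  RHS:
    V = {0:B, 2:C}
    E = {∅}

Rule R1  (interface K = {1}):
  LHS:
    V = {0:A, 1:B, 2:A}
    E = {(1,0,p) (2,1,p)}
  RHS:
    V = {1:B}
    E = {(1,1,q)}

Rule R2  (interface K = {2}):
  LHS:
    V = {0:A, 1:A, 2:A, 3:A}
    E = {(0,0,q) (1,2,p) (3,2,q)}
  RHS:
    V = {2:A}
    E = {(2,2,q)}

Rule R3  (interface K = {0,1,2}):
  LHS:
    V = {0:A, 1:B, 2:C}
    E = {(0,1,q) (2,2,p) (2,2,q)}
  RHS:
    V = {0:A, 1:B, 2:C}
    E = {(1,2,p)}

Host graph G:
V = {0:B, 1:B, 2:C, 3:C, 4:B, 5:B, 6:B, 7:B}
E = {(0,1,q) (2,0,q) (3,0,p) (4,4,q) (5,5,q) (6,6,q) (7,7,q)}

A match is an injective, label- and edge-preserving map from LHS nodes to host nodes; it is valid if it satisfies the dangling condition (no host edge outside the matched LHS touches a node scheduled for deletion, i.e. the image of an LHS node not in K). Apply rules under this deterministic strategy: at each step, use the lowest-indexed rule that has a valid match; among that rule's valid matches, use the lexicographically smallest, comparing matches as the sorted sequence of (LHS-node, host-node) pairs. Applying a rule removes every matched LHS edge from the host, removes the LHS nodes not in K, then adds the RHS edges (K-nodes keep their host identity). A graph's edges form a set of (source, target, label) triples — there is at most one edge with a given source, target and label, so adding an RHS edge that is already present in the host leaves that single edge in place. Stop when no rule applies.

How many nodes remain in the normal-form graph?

Answer: 4

Derivation:
[0] host  ⇒  8 nodes, 7 edges  {0-q->1 2-q->0 3-p->0 4-q->4 5-q->5 6-q->6 7-q->7}
[1] R0 @ {0↦0, 1↦4, 2↦2}  ⇒  7 nodes, 6 edges  {0-q->1 2-q->0 3-p->0 5-q->5 6-q->6 7-q->7}
[2] R0 @ {0↦0, 1↦5, 2↦2}  ⇒  6 nodes, 5 edges  {0-q->1 2-q->0 3-p->0 6-q->6 7-q->7}
[3] R0 @ {0↦0, 1↦6, 2↦2}  ⇒  5 nodes, 4 edges  {0-q->1 2-q->0 3-p->0 7-q->7}
[4] R0 @ {0↦0, 1↦7, 2↦2}  ⇒  4 nodes, 3 edges  {0-q->1 2-q->0 3-p->0}
halt: no rule applies after step 4
NF nodes: {0:B, 1:B, 2:C, 3:C}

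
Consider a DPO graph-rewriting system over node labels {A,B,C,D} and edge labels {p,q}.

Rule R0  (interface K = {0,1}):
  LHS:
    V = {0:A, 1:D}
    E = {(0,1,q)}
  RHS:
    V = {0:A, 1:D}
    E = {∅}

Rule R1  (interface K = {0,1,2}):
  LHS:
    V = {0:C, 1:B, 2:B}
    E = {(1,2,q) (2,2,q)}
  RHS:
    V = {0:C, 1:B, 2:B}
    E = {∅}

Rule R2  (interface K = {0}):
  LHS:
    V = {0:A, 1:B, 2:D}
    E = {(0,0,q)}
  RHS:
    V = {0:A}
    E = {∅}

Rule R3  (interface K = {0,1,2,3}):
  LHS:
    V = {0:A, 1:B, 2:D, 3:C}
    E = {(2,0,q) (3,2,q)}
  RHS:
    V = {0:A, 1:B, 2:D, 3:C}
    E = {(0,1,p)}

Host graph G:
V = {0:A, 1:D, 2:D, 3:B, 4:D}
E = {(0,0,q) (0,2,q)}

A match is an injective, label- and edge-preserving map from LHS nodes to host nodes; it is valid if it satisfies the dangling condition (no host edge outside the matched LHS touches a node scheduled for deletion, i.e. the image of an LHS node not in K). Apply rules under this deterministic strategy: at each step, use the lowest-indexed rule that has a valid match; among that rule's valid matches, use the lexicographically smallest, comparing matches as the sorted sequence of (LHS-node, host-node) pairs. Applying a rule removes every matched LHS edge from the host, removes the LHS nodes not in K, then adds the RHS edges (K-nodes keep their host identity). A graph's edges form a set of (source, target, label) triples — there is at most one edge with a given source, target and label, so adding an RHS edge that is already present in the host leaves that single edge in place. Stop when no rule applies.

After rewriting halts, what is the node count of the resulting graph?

Answer: 3

Steps:
start.  V:5 E:2  edges: 0-q->0 0-q->2
1. fire R0 via {0↦0, 1↦2}  →  V:5 E:1  edges: 0-q->0
2. fire R2 via {0↦0, 1↦3, 2↦1}  →  V:3 E:0  edges: ∅
normal form: no rule applies after step 2
NF nodes: {0:A, 2:D, 4:D}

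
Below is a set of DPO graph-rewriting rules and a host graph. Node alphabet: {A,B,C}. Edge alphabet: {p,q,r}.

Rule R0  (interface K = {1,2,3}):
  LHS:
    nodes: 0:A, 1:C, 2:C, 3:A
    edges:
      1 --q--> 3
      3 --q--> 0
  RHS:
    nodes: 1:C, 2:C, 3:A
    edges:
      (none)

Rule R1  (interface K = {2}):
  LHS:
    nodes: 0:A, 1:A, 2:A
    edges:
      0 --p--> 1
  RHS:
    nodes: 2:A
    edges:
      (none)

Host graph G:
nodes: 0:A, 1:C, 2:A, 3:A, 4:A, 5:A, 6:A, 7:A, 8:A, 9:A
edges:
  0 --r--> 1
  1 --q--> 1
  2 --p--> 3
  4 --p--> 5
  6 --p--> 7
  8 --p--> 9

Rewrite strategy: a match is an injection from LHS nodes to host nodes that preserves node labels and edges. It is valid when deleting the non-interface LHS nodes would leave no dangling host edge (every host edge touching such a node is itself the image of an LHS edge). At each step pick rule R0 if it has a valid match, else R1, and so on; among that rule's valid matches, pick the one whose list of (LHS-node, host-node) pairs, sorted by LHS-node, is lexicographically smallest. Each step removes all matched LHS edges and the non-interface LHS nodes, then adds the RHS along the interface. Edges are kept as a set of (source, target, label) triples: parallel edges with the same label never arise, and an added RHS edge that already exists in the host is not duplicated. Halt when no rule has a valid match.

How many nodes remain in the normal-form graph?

Answer: 2

Rewrite trace:
initial: |V|=10 |E|=6  E = 0-r->1 1-q->1 2-p->3 4-p->5 6-p->7 8-p->9
step 1: apply R1 at {0↦2, 1↦3, 2↦0}  → |V|=8 |E|=5  E = 0-r->1 1-q->1 4-p->5 6-p->7 8-p->9
step 2: apply R1 at {0↦4, 1↦5, 2↦0}  → |V|=6 |E|=4  E = 0-r->1 1-q->1 6-p->7 8-p->9
step 3: apply R1 at {0↦6, 1↦7, 2↦0}  → |V|=4 |E|=3  E = 0-r->1 1-q->1 8-p->9
step 4: apply R1 at {0↦8, 1↦9, 2↦0}  → |V|=2 |E|=2  E = 0-r->1 1-q->1
normal form: no rule applies after step 4
NF nodes: {0:A, 1:C}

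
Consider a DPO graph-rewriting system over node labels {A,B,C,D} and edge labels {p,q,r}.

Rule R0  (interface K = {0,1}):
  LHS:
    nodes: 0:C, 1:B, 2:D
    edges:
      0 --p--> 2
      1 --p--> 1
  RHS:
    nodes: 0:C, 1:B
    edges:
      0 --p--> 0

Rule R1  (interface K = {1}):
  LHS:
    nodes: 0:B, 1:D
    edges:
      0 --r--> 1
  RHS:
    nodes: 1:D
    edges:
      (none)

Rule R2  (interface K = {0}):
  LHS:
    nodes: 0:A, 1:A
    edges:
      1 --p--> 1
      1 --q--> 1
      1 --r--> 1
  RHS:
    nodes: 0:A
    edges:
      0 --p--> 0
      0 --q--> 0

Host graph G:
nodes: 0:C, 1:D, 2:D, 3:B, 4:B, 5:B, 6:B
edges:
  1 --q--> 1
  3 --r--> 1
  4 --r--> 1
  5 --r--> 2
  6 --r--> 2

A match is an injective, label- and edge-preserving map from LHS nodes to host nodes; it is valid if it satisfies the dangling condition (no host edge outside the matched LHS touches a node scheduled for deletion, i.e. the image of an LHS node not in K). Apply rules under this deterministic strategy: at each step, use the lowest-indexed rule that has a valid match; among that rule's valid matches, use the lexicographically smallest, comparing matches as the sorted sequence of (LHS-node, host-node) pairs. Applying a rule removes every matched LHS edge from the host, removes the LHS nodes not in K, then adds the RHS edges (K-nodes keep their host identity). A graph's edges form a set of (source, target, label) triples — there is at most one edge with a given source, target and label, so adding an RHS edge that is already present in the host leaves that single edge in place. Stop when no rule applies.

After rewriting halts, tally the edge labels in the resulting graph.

Answer: q:1

Steps:
[0] host  ⇒  7 nodes, 5 edges  {1-q->1 3-r->1 4-r->1 5-r->2 6-r->2}
[1] R1 @ {0↦3, 1↦1}  ⇒  6 nodes, 4 edges  {1-q->1 4-r->1 5-r->2 6-r->2}
[2] R1 @ {0↦4, 1↦1}  ⇒  5 nodes, 3 edges  {1-q->1 5-r->2 6-r->2}
[3] R1 @ {0↦5, 1↦2}  ⇒  4 nodes, 2 edges  {1-q->1 6-r->2}
[4] R1 @ {0↦6, 1↦2}  ⇒  3 nodes, 1 edges  {1-q->1}
final graph: no rule applies after step 4
NF edges: [(1, 1, 'q')]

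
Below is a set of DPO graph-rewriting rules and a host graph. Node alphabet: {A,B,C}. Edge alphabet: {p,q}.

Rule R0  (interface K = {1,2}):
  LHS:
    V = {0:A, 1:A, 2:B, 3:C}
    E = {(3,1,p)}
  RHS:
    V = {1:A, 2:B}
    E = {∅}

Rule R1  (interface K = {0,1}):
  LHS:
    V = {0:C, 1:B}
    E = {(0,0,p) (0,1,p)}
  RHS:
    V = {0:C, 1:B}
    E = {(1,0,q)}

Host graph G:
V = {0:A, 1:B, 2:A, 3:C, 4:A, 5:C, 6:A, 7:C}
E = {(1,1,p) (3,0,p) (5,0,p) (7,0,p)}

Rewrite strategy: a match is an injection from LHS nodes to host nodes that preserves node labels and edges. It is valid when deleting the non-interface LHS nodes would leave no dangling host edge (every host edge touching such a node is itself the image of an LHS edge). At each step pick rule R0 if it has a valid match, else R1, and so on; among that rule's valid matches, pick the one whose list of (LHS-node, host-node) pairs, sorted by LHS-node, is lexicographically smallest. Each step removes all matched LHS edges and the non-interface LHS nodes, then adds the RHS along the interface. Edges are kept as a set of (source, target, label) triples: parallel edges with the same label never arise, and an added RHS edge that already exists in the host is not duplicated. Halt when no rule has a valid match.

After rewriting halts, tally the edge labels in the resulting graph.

Answer: p:1

Rewrite trace:
start.  V:8 E:4  edges: 1-p->1 3-p->0 5-p->0 7-p->0
1. fire R0 via {0↦2, 1↦0, 2↦1, 3↦3}  →  V:6 E:3  edges: 1-p->1 5-p->0 7-p->0
2. fire R0 via {0↦4, 1↦0, 2↦1, 3↦5}  →  V:4 E:2  edges: 1-p->1 7-p->0
3. fire R0 via {0↦6, 1↦0, 2↦1, 3↦7}  →  V:2 E:1  edges: 1-p->1
final graph: no rule applies after step 3
NF edges: [(1, 1, 'p')]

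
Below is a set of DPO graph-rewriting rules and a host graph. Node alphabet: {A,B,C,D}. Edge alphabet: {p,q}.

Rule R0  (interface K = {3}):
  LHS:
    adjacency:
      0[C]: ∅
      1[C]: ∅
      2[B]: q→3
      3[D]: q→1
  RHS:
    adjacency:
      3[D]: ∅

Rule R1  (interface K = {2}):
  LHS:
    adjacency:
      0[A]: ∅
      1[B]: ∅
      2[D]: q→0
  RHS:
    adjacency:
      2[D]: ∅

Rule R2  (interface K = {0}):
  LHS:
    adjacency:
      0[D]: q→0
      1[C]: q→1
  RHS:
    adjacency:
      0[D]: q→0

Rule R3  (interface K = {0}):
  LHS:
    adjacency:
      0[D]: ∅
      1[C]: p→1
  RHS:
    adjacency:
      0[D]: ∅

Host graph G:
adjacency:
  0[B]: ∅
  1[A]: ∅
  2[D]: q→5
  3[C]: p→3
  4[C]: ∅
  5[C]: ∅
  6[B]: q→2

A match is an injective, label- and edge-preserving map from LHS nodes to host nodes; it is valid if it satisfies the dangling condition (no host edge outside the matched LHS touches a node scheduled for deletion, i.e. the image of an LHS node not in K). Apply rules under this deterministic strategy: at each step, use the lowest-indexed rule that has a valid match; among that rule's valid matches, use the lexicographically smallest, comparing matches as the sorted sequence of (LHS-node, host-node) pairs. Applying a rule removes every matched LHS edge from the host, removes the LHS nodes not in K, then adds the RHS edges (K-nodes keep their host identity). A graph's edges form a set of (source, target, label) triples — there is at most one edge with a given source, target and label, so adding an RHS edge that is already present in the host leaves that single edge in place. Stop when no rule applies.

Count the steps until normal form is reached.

initial: |V|=7 |E|=3  E = 2-q->5 3-p->3 6-q->2
step 1: apply R0 at {0↦4, 1↦5, 2↦6, 3↦2}  → |V|=4 |E|=1  E = 3-p->3
step 2: apply R3 at {0↦2, 1↦3}  → |V|=3 |E|=0  E = ∅
normal form: no rule applies after step 2

Answer: 2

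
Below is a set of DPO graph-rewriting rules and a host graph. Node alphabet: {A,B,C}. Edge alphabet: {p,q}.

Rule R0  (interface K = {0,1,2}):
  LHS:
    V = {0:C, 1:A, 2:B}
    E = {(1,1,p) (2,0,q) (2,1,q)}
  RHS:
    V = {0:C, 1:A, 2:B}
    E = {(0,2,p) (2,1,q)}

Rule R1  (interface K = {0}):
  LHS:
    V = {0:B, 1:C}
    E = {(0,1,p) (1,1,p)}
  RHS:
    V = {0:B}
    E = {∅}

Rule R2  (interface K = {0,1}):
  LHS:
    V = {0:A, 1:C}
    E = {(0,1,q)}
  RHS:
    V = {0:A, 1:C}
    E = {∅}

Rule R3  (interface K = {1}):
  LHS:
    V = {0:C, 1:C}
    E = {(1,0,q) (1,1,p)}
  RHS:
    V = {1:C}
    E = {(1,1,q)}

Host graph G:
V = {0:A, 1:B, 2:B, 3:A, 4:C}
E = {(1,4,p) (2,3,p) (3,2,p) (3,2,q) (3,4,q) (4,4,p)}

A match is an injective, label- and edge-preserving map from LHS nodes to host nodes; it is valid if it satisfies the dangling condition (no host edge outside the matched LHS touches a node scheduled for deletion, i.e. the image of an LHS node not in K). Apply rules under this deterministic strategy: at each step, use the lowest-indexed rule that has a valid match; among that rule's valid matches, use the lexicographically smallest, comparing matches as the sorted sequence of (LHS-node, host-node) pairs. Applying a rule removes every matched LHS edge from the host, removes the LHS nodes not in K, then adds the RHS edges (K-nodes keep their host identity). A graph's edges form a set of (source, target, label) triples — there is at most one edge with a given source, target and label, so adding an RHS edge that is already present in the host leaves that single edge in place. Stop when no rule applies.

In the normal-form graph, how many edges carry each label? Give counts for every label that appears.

Answer: p:2 q:1

Derivation:
start.  V:5 E:6  edges: 1-p->4 2-p->3 3-p->2 3-q->2 3-q->4 4-p->4
1. fire R2 via {0↦3, 1↦4}  →  V:5 E:5  edges: 1-p->4 2-p->3 3-p->2 3-q->2 4-p->4
2. fire R1 via {0↦1, 1↦4}  →  V:4 E:3  edges: 2-p->3 3-p->2 3-q->2
final graph: no rule applies after step 2
NF edges: [(2, 3, 'p'), (3, 2, 'p'), (3, 2, 'q')]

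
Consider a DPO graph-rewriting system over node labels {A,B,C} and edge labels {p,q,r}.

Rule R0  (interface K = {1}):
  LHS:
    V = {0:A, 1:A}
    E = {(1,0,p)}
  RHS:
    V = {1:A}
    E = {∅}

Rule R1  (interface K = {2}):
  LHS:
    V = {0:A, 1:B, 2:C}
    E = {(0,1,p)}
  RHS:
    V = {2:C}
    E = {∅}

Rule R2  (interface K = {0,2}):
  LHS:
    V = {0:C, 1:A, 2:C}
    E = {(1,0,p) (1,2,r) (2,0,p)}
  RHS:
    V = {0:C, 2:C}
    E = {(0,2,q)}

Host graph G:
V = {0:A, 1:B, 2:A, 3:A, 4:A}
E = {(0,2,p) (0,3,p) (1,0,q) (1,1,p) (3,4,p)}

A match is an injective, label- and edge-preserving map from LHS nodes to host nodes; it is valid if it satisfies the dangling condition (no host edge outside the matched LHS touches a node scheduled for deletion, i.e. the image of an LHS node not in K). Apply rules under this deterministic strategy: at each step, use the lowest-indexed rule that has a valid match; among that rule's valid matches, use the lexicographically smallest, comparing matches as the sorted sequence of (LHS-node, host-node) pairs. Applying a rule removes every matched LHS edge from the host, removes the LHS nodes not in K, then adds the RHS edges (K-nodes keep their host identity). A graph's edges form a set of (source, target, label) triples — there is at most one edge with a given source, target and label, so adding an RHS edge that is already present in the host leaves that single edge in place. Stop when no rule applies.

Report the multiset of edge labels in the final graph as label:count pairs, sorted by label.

Answer: p:1 q:1

Rewrite trace:
start.  V:5 E:5  edges: 0-p->2 0-p->3 1-q->0 1-p->1 3-p->4
1. fire R0 via {0↦2, 1↦0}  →  V:4 E:4  edges: 0-p->3 1-q->0 1-p->1 3-p->4
2. fire R0 via {0↦4, 1↦3}  →  V:3 E:3  edges: 0-p->3 1-q->0 1-p->1
3. fire R0 via {0↦3, 1↦0}  →  V:2 E:2  edges: 1-q->0 1-p->1
halt: no rule applies after step 3
NF edges: [(1, 0, 'q'), (1, 1, 'p')]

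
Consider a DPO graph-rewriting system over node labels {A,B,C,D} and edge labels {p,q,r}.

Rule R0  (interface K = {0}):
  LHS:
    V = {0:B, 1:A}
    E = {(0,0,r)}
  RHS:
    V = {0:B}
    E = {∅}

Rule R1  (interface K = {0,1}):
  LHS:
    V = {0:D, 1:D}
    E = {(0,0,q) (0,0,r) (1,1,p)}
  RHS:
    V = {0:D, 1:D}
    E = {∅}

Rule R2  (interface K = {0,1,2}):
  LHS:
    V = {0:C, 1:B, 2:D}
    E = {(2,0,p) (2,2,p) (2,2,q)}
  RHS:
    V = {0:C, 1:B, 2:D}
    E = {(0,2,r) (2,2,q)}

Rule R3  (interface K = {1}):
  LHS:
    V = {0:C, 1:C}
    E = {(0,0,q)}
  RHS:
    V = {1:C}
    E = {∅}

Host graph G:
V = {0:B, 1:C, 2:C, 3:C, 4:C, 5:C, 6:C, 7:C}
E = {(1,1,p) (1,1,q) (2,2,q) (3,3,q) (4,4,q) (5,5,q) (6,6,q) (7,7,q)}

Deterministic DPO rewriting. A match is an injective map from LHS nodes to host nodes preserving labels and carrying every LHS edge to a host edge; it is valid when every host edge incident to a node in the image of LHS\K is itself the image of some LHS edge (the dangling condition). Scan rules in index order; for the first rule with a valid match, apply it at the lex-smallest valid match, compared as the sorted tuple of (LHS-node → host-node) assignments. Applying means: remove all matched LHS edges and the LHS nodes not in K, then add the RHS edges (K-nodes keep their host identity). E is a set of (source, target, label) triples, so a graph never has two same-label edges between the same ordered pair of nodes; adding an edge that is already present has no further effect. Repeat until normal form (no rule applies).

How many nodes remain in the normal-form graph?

start.  V:8 E:8  edges: 1-p->1 1-q->1 2-q->2 3-q->3 4-q->4 5-q->5 6-q->6 7-q->7
1. fire R3 via {0↦2, 1↦1}  →  V:7 E:7  edges: 1-p->1 1-q->1 3-q->3 4-q->4 5-q->5 6-q->6 7-q->7
2. fire R3 via {0↦3, 1↦1}  →  V:6 E:6  edges: 1-p->1 1-q->1 4-q->4 5-q->5 6-q->6 7-q->7
3. fire R3 via {0↦4, 1↦1}  →  V:5 E:5  edges: 1-p->1 1-q->1 5-q->5 6-q->6 7-q->7
4. fire R3 via {0↦5, 1↦1}  →  V:4 E:4  edges: 1-p->1 1-q->1 6-q->6 7-q->7
5. fire R3 via {0↦6, 1↦1}  →  V:3 E:3  edges: 1-p->1 1-q->1 7-q->7
6. fire R3 via {0↦7, 1↦1}  →  V:2 E:2  edges: 1-p->1 1-q->1
halt: no rule applies after step 6
NF nodes: {0:B, 1:C}

Answer: 2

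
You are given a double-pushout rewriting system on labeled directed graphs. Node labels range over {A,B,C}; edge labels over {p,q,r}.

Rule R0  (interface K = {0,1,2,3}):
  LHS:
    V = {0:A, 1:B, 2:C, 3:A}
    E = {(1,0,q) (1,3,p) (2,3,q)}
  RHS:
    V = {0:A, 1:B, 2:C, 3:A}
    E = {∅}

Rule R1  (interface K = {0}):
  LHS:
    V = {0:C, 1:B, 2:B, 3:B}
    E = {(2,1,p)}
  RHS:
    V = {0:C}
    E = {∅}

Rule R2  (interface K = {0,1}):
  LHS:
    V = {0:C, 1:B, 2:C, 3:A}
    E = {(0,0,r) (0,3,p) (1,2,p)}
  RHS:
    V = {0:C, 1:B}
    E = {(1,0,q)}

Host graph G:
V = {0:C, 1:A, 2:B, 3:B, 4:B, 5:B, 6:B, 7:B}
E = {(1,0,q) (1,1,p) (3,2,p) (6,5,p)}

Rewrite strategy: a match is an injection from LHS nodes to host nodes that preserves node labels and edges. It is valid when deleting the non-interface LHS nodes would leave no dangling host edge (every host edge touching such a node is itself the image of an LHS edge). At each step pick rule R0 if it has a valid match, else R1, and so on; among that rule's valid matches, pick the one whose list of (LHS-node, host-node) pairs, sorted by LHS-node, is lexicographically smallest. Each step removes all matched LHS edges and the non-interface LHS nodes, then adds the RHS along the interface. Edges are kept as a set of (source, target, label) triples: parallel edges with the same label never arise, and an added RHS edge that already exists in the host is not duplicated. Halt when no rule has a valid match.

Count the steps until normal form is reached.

Answer: 2

Steps:
start.  V:8 E:4  edges: 1-q->0 1-p->1 3-p->2 6-p->5
1. fire R1 via {0↦0, 1↦2, 2↦3, 3↦4}  →  V:5 E:3  edges: 1-q->0 1-p->1 6-p->5
2. fire R1 via {0↦0, 1↦5, 2↦6, 3↦7}  →  V:2 E:2  edges: 1-q->0 1-p->1
final graph: no rule applies after step 2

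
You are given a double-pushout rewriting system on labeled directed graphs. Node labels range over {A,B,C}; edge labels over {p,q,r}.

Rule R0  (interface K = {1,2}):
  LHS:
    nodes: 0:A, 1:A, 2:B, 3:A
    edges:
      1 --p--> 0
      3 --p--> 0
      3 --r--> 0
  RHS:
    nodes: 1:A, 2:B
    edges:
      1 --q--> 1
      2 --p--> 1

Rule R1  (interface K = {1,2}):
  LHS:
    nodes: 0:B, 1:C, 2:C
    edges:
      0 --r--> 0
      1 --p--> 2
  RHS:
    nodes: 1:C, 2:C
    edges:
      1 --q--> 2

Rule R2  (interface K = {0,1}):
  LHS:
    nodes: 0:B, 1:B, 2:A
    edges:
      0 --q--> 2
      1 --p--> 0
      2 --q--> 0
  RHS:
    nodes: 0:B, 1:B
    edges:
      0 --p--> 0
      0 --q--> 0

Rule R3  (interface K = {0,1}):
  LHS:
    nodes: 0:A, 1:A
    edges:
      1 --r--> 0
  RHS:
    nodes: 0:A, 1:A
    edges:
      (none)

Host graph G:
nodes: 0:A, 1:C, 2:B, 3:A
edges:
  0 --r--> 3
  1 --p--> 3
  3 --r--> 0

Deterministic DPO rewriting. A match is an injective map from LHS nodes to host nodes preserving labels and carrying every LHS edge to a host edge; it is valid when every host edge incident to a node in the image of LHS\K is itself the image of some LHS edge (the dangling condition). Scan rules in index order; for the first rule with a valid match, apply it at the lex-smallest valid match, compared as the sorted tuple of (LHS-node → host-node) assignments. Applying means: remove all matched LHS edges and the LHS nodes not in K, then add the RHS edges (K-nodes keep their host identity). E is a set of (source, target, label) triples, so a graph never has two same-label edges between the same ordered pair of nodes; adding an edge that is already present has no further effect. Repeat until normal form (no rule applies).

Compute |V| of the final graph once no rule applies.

Answer: 4

Steps:
start.  V:4 E:3  edges: 0-r->3 1-p->3 3-r->0
1. fire R3 via {0↦0, 1↦3}  →  V:4 E:2  edges: 0-r->3 1-p->3
2. fire R3 via {0↦3, 1↦0}  →  V:4 E:1  edges: 1-p->3
final graph: no rule applies after step 2
NF nodes: {0:A, 1:C, 2:B, 3:A}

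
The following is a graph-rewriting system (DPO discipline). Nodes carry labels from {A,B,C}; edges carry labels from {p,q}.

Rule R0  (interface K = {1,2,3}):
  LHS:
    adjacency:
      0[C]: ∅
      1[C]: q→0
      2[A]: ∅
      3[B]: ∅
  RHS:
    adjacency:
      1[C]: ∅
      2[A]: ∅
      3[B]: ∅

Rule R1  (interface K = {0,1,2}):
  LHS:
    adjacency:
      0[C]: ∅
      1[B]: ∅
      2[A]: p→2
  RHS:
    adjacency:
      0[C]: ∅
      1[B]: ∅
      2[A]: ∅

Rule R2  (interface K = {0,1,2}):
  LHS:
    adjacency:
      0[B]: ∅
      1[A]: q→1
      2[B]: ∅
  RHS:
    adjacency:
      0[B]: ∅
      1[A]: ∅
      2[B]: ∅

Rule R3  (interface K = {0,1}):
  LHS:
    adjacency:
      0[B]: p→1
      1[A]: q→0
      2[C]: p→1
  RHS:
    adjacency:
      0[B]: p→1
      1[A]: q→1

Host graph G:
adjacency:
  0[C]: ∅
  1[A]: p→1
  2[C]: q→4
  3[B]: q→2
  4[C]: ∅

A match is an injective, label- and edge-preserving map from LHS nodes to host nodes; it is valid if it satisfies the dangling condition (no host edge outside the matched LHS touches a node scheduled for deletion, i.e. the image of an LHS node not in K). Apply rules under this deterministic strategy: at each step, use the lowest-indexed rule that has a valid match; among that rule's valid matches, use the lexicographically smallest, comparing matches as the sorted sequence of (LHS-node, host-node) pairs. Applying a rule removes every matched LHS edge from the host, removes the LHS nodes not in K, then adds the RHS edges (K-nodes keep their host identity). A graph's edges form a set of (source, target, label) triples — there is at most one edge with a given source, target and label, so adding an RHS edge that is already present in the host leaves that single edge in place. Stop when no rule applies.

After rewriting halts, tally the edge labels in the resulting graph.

Answer: q:1

Steps:
initial: |V|=5 |E|=3  E = 1-p->1 2-q->4 3-q->2
step 1: apply R0 at {0↦4, 1↦2, 2↦1, 3↦3}  → |V|=4 |E|=2  E = 1-p->1 3-q->2
step 2: apply R1 at {0↦0, 1↦3, 2↦1}  → |V|=4 |E|=1  E = 3-q->2
final graph: no rule applies after step 2
NF edges: [(3, 2, 'q')]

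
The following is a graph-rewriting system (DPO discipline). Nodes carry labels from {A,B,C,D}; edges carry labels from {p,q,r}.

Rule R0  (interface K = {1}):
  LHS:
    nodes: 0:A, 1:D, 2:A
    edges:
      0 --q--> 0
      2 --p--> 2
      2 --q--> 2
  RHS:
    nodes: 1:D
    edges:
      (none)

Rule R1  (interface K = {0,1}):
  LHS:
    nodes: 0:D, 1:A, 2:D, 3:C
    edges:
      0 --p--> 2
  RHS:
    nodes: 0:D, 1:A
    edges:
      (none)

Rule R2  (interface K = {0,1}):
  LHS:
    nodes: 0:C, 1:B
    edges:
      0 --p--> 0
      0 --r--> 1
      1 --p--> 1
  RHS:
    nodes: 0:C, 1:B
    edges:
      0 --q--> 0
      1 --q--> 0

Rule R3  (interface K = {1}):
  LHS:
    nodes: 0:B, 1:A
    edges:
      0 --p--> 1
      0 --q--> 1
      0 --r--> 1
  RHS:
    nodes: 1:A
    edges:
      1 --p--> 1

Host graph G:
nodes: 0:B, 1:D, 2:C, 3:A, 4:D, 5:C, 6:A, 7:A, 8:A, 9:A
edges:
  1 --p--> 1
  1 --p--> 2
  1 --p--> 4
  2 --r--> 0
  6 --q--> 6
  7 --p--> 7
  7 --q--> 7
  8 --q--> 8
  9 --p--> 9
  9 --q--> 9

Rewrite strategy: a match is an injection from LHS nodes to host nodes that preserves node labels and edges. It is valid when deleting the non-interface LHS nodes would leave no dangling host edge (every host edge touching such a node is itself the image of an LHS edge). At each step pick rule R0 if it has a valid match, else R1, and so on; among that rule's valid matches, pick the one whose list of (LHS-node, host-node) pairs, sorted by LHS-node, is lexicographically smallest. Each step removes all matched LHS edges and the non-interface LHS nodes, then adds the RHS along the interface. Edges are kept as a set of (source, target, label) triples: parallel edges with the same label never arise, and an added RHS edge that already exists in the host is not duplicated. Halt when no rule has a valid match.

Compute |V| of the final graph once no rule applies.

[0] host  ⇒  10 nodes, 10 edges  {1-p->1 1-p->2 1-p->4 2-r->0 6-q->6 7-p->7 7-q->7 8-q->8 9-p->9 9-q->9}
[1] R0 @ {0↦6, 1↦1, 2↦7}  ⇒  8 nodes, 7 edges  {1-p->1 1-p->2 1-p->4 2-r->0 8-q->8 9-p->9 9-q->9}
[2] R0 @ {0↦8, 1↦1, 2↦9}  ⇒  6 nodes, 4 edges  {1-p->1 1-p->2 1-p->4 2-r->0}
[3] R1 @ {0↦1, 1↦3, 2↦4, 3↦5}  ⇒  4 nodes, 3 edges  {1-p->1 1-p->2 2-r->0}
halt: no rule applies after step 3
NF nodes: {0:B, 1:D, 2:C, 3:A}

Answer: 4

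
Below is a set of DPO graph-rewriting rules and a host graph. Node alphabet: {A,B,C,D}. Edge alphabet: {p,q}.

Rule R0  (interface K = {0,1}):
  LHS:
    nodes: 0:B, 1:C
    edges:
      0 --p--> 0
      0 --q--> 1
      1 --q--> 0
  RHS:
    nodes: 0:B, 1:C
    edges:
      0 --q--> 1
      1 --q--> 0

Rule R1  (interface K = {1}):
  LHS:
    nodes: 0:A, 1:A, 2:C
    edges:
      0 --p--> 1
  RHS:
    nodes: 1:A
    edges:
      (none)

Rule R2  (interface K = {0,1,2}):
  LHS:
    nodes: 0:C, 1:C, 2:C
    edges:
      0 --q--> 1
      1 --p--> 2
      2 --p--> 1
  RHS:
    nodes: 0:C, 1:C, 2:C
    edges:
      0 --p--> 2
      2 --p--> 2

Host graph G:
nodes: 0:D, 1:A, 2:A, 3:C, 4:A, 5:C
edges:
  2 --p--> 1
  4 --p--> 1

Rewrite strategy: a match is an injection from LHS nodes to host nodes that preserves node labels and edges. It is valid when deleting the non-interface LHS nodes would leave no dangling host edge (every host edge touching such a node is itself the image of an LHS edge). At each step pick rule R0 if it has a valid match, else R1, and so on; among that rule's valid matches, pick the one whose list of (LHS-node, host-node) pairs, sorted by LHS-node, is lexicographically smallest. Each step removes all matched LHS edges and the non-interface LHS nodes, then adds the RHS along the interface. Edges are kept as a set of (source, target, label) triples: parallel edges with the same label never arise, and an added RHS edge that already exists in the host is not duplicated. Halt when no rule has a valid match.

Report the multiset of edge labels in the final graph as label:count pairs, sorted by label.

Answer: (no edges)

Rewrite trace:
initial: |V|=6 |E|=2  E = 2-p->1 4-p->1
step 1: apply R1 at {0↦2, 1↦1, 2↦3}  → |V|=4 |E|=1  E = 4-p->1
step 2: apply R1 at {0↦4, 1↦1, 2↦5}  → |V|=2 |E|=0  E = ∅
final graph: no rule applies after step 2
NF edges: []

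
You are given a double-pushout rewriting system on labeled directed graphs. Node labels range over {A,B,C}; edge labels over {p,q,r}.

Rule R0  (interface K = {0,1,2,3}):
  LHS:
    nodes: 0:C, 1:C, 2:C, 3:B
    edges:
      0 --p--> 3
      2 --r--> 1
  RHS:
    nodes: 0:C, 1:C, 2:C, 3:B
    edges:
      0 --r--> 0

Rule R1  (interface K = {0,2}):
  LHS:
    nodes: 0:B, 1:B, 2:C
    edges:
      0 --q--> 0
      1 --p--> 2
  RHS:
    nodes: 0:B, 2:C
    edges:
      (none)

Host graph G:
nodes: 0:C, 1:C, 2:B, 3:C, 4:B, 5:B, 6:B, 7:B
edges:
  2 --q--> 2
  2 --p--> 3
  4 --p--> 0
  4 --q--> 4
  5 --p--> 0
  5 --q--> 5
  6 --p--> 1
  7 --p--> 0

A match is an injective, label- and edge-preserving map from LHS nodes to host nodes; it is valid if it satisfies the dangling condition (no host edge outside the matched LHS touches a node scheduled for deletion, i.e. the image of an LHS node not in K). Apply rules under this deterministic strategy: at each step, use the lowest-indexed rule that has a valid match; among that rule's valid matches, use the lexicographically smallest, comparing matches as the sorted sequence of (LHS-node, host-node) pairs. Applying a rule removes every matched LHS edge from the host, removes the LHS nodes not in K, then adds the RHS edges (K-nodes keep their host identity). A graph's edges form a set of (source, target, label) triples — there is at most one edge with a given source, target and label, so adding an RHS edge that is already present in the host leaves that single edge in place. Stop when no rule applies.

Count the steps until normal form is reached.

[0] host  ⇒  8 nodes, 8 edges  {2-q->2 2-p->3 4-p->0 4-q->4 5-p->0 5-q->5 6-p->1 7-p->0}
[1] R1 @ {0↦2, 1↦6, 2↦1}  ⇒  7 nodes, 6 edges  {2-p->3 4-p->0 4-q->4 5-p->0 5-q->5 7-p->0}
[2] R1 @ {0↦4, 1↦2, 2↦3}  ⇒  6 nodes, 4 edges  {4-p->0 5-p->0 5-q->5 7-p->0}
[3] R1 @ {0↦5, 1↦4, 2↦0}  ⇒  5 nodes, 2 edges  {5-p->0 7-p->0}
final graph: no rule applies after step 3

Answer: 3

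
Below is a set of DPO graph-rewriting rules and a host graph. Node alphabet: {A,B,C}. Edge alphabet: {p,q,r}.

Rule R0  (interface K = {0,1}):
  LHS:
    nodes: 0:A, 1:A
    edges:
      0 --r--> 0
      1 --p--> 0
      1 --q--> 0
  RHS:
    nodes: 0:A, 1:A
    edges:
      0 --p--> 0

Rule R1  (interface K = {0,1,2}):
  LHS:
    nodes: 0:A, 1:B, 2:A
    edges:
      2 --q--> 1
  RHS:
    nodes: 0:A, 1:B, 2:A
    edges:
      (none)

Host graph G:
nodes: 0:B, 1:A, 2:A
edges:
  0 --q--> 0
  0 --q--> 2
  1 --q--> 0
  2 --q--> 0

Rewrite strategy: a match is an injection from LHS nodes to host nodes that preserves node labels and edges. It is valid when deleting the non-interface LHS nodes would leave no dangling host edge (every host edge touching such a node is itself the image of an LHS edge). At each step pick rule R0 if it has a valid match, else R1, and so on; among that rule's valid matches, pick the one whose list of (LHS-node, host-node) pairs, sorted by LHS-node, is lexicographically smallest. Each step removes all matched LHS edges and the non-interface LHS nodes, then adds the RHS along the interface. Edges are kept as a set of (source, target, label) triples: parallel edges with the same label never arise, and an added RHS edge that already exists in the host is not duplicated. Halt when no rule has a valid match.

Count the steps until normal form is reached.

Answer: 2

Rewrite trace:
start.  V:3 E:4  edges: 0-q->0 0-q->2 1-q->0 2-q->0
1. fire R1 via {0↦1, 1↦0, 2↦2}  →  V:3 E:3  edges: 0-q->0 0-q->2 1-q->0
2. fire R1 via {0↦2, 1↦0, 2↦1}  →  V:3 E:2  edges: 0-q->0 0-q->2
normal form: no rule applies after step 2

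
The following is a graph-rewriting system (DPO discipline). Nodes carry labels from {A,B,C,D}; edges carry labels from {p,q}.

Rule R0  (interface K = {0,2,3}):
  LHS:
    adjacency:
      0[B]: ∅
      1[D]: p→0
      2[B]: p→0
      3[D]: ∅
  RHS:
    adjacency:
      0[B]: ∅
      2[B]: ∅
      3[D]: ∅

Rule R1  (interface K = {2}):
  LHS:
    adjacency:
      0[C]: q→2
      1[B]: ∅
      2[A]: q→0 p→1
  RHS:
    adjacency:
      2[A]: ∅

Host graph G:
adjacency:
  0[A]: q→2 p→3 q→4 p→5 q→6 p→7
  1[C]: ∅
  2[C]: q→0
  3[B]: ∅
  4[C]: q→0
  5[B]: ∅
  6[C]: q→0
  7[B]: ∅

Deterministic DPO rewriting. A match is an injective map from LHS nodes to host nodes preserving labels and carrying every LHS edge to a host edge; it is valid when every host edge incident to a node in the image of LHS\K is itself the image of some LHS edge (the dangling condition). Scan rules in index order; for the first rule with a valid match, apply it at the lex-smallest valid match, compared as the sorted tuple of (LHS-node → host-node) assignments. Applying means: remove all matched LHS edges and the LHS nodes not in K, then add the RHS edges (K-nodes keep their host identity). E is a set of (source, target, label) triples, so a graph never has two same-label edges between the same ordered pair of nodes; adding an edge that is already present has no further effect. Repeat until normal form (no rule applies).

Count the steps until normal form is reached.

Answer: 3

Steps:
start.  V:8 E:9  edges: 0-q->2 0-p->3 0-q->4 0-p->5 0-q->6 0-p->7 2-q->0 4-q->0 6-q->0
1. fire R1 via {0↦2, 1↦3, 2↦0}  →  V:6 E:6  edges: 0-q->4 0-p->5 0-q->6 0-p->7 4-q->0 6-q->0
2. fire R1 via {0↦4, 1↦5, 2↦0}  →  V:4 E:3  edges: 0-q->6 0-p->7 6-q->0
3. fire R1 via {0↦6, 1↦7, 2↦0}  →  V:2 E:0  edges: ∅
halt: no rule applies after step 3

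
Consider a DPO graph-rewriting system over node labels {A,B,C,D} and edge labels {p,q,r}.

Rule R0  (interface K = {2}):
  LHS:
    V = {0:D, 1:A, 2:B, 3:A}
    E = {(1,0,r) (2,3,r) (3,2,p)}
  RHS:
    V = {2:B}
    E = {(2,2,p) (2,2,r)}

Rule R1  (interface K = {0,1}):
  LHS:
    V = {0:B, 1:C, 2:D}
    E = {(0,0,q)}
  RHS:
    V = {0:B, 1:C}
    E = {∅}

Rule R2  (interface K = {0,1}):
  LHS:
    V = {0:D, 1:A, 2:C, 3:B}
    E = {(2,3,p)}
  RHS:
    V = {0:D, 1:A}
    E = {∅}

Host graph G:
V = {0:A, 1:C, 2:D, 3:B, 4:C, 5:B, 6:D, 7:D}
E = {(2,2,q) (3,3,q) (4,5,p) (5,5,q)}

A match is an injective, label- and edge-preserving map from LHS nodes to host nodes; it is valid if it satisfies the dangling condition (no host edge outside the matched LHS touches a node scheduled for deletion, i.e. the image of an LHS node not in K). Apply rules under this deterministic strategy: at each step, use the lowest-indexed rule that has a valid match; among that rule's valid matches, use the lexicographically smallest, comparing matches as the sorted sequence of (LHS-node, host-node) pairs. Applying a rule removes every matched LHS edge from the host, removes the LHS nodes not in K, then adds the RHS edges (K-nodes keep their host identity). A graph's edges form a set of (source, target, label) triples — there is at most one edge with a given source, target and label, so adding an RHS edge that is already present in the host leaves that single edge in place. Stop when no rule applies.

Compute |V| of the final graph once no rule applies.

Answer: 4

Steps:
initial: |V|=8 |E|=4  E = 2-q->2 3-q->3 4-p->5 5-q->5
step 1: apply R1 at {0↦3, 1↦1, 2↦6}  → |V|=7 |E|=3  E = 2-q->2 4-p->5 5-q->5
step 2: apply R1 at {0↦5, 1↦1, 2↦7}  → |V|=6 |E|=2  E = 2-q->2 4-p->5
step 3: apply R2 at {0↦2, 1↦0, 2↦4, 3↦5}  → |V|=4 |E|=1  E = 2-q->2
normal form: no rule applies after step 3
NF nodes: {0:A, 1:C, 2:D, 3:B}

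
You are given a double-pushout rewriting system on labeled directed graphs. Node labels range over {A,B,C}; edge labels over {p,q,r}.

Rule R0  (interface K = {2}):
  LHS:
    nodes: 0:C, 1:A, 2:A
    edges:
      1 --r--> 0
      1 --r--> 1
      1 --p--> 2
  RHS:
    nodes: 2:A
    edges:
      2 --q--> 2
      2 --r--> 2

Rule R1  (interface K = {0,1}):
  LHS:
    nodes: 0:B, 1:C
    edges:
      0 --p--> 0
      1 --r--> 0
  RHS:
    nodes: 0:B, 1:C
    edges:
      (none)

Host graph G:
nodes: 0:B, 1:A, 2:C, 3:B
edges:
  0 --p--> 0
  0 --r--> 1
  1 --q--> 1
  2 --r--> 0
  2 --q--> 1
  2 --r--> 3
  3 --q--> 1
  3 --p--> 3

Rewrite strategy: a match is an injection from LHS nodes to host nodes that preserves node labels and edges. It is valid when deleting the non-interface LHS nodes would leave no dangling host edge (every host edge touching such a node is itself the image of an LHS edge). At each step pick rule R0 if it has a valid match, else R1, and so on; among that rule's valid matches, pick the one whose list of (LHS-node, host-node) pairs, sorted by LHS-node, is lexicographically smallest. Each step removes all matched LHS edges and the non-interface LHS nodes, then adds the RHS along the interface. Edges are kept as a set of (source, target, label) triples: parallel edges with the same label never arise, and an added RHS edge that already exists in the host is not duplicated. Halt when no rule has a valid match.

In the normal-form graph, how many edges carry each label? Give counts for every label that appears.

[0] host  ⇒  4 nodes, 8 edges  {0-p->0 0-r->1 1-q->1 2-r->0 2-q->1 2-r->3 3-q->1 3-p->3}
[1] R1 @ {0↦0, 1↦2}  ⇒  4 nodes, 6 edges  {0-r->1 1-q->1 2-q->1 2-r->3 3-q->1 3-p->3}
[2] R1 @ {0↦3, 1↦2}  ⇒  4 nodes, 4 edges  {0-r->1 1-q->1 2-q->1 3-q->1}
halt: no rule applies after step 2
NF edges: [(0, 1, 'r'), (1, 1, 'q'), (2, 1, 'q'), (3, 1, 'q')]

Answer: q:3 r:1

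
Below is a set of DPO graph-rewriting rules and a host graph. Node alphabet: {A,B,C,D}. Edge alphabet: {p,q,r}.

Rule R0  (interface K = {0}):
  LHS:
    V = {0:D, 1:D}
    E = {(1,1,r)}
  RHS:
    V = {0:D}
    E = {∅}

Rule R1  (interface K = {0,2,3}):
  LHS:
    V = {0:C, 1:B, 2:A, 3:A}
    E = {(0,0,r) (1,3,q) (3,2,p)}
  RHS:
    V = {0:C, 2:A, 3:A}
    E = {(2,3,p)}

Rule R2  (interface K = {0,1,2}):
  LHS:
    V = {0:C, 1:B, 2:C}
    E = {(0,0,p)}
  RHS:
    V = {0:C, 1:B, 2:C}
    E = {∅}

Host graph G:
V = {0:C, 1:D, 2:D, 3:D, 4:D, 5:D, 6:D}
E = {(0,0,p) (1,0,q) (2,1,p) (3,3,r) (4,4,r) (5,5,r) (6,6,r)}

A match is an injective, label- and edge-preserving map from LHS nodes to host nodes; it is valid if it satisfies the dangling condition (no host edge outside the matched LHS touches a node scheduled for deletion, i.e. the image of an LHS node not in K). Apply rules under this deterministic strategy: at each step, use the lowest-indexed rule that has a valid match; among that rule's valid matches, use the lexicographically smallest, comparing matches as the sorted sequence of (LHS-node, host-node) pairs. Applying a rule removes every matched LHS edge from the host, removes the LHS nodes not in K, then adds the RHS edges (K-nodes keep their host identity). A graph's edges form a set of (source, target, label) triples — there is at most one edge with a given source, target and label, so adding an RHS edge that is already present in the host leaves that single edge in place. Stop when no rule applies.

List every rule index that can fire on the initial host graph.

R0: 20 valid matches — {0↦1, 1↦3}, {0↦1, 1↦4}, {0↦1, 1↦5} (+17 more)
R1: no valid match — LHS pattern not found
R2: no valid match — LHS pattern not found

Answer: [R0]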